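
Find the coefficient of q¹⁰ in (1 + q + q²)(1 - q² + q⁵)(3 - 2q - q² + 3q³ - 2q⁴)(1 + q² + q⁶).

(1 + q + q²) has coefficients 1,1,1 for degrees 0…2.
(1 - q² + q⁵) has coefficients 1,0,-1,0,0,1,0,0,0,0,0 for degrees 0…10.
Multiplying by (3 - 2q - q² + 3q³ - 2q⁴) gives running coefficients 3,-2,-4,5,-1,0,0,-1,3,-2,0 for degrees 0…10.
Finally multiplying by (1 + q² + q⁶), the product of all factors after the first has coefficients 3,-2,-1,3,-5,5,2,-3,-1,2,2 for degrees 0…10.
[q¹⁰] = 1·2 + 1·2 + 1·(-1) = 3.

3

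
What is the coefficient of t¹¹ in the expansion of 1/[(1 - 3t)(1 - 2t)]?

Partial fractions give a closed form: a_n = (3)·3^n + (-2)·2^n.
At n = 11: a_11 = 527345.

527345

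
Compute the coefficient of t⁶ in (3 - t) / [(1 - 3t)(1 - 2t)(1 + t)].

4161

The denominator gives the recurrence a_n = 4a_(n−1) − a_(n−2) − 6a_(n−3) for n ≥ 3; the numerator fixes a_0 = 3, a_1 = 11, a_2 = 41.
Iterating: 3, 11, 41, 135, 433, 1351, 4161, so a_6 = 4161.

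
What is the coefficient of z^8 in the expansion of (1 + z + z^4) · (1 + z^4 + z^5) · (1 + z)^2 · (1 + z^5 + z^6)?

(1 + z + z^4) has coefficients 1,1,0,0,1 for degrees 0…4.
(1 + z^4 + z^5) has coefficients 1,0,0,0,1,1,0,0,0 for degrees 0…8.
Multiplying by (1 + z)^2 gives running coefficients 1,2,1,0,1,3,3,1,0 for degrees 0…8.
Finally multiplying by (1 + z^5 + z^6), the product of all factors after the first has coefficients 1,2,1,0,1,4,6,4,1 for degrees 0…8.
[z^8] = 1·1 + 1·4 + 1·1 = 6.

6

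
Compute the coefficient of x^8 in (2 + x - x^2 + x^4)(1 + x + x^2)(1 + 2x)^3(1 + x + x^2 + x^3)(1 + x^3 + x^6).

296

(2 + x - x^2 + x^4) has coefficients 2,1,-1,0,1 for degrees 0…4.
(1 + x + x^2) has coefficients 1,1,1,0,0,0,0,0,0 for degrees 0…8.
Multiplying by (1 + 2x)^3 gives running coefficients 1,7,19,26,20,8,0,0,0 for degrees 0…8.
Multiplying by (1 + x + x^2 + x^3) gives running coefficients 1,8,27,53,72,73,54,28,8 for degrees 0…8.
Finally multiplying by (1 + x^3 + x^6), the product of all factors after the first has coefficients 1,8,27,54,80,100,108,108,108 for degrees 0…8.
[x^8] = 2·108 + 1·108 − 1·108 + 1·80 = 296.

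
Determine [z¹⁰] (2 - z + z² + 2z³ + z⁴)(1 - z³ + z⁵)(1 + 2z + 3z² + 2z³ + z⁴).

(2 - z + z² + 2z³ + z⁴) has coefficients 2,-1,1,2,1 for degrees 0…4.
(1 - z³ + z⁵) has coefficients 1,0,0,-1,0,1,0,0,0,0,0 for degrees 0…10.
Finally multiplying by (1 + 2z + 3z² + 2z³ + z⁴), the product of all factors after the first has coefficients 1,2,3,1,-1,-2,0,2,2,1,0 for degrees 0…10.
[z¹⁰] = 2·0 − 1·1 + 1·2 + 2·2 + 1·0 = 5.

5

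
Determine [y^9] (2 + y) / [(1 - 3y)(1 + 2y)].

The denominator gives the recurrence a_n = a_(n−1) + 6a_(n−2) for n ≥ 2; the numerator fixes a_0 = 2, a_1 = 3.
Iterating: 2, 3, 15, 33, 123, 321, 1059, 2985, 9339, 27249, so a_9 = 27249.

27249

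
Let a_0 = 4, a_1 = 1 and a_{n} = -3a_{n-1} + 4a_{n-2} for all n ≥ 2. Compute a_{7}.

-9827

The ordinary generating function has denominator 1 + 3q - 4q^2.
Iterating the recurrence: a_0,…,a_{7} = 4, 1, 13, -35, 157, -611, 2461, -9827.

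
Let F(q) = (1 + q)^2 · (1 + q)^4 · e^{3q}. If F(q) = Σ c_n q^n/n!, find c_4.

4149

The EGF product rule gives c_4 = Σ_{k_1+k_2+k_3=4} C(4; k_1,k_2,k_3) · ∏ g_i(k_i), where (1+q)^2 gives the falling factorial (2)_k; (1+q)^4 gives the falling factorial (4)_k; e^{3q} gives (3)^k.
g_1(k) for k = 0…4: 1, 2, 2, 0, 0.
g_2(k) for k = 0…4: 1, 4, 12, 24, 24.
g_3(k) for k = 0…4: 1, 3, 9, 27, 81.
First combine the last two factors: h(k) = Σ_j C(k,j)·g_2(j)·g_3(k−j) for k = 0…4: 1, 7, 45, 267, 1473.
c_4 = Σ_k C(4,k)·g_1(k)·h(4−k) = 1·1·1473 + 4·2·267 + 6·2·45 = 1473 + 2136 + 540 = 4149.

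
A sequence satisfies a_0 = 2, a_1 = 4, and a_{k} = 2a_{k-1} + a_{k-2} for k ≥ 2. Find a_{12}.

66922

The ordinary generating function has denominator 1 - 2z - z^2.
Iterating the recurrence: a_0,…,a_{12} = 2, 4, 10, 24, 58, 140, 338, 816, 1970, 4756, 11482, 27720, 66922.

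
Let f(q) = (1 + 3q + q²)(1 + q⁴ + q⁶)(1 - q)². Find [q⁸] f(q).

(1 + 3q + q²) has coefficients 1,3,1 for degrees 0…2.
(1 + q⁴ + q⁶) has coefficients 1,0,0,0,1,0,1,0,0 for degrees 0…8.
Finally multiplying by (1 - q)², the product of all factors after the first has coefficients 1,-2,1,0,1,-2,2,-2,1 for degrees 0…8.
[q⁸] = 1·1 + 3·(-2) + 1·2 = -3.

-3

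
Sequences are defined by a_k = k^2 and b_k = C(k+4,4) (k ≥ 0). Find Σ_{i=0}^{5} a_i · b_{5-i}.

Write out a_i and b_{5-i} for i = 0,…,5 and sum the products.
Σ = 0·126 + 1·70 + 4·35 + 9·15 + 16·5 + 25·1 = 450.

450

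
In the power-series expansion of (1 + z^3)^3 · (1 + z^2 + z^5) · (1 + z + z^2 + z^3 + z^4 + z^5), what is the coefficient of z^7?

(1 + z^3)^3 has coefficients 1,0,0,3,0,0,3,0 for degrees 0…7.
(1 + z^2 + z^5) has coefficients 1,0,1,0,0,1,0,0 for degrees 0…7.
Finally multiplying by (1 + z + z^2 + z^3 + z^4 + z^5), the product of all factors after the first has coefficients 1,1,2,2,2,3,2,2 for degrees 0…7.
[z^7] = 1·2 + 3·2 + 3·1 = 11.

11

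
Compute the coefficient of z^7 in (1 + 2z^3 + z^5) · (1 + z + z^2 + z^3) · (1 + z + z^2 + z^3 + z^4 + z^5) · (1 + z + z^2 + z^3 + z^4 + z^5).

(1 + 2z^3 + z^5) has coefficients 1,0,0,2,0,1 for degrees 0…5.
(1 + z + z^2 + z^3) has coefficients 1,1,1,1,0,0,0,0 for degrees 0…7.
Multiplying by (1 + z + z^2 + z^3 + z^4 + z^5) gives running coefficients 1,2,3,4,4,4,3,2 for degrees 0…7.
Finally multiplying by (1 + z + z^2 + z^3 + z^4 + z^5), the product of all factors after the first has coefficients 1,3,6,10,14,18,20,20 for degrees 0…7.
[z^7] = 1·20 + 2·14 + 1·6 = 54.

54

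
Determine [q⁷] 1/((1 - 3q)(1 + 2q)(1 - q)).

Partial fractions give a closed form: a_n = (9/10)·3^n + (4/15)·(-2)^n + (-1/6)·1^n.
At n = 7: a_7 = 1934.

1934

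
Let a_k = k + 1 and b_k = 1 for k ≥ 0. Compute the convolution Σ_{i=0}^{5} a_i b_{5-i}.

Write out a_i and b_{5-i} for i = 0,…,5 and sum the products.
Σ = 1·1 + 2·1 + 3·1 + 4·1 + 5·1 + 6·1 = 21.

21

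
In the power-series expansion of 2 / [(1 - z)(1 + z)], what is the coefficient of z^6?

2

The denominator gives the recurrence a_n = a_(n−2) for n ≥ 2; the numerator fixes a_0 = 2, a_1 = 0.
Iterating: 2, 0, 2, 0, 2, 0, 2, so a_6 = 2.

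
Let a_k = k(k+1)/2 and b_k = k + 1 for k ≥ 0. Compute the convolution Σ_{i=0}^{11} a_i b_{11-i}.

The convolution is the t^11 coefficient of A(t)B(t).
Σ = 0·12 + 1·11 + 3·10 + 6·9 + 10·8 + 15·7 + 21·6 + 28·5 + 36·4 + 45·3 + 55·2 + 66·1 = 1001.

1001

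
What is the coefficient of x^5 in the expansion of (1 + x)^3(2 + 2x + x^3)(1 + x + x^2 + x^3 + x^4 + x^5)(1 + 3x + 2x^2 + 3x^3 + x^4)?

(1 + x)^3 has coefficients 1,3,3,1 for degrees 0…3.
(2 + 2x + x^3) has coefficients 2,2,0,1,0,0 for degrees 0…5.
Multiplying by (1 + x + x^2 + x^3 + x^4 + x^5) gives running coefficients 2,4,4,5,5,5 for degrees 0…5.
Finally multiplying by (1 + 3x + 2x^2 + 3x^3 + x^4), the product of all factors after the first has coefficients 2,10,20,31,42,46 for degrees 0…5.
[x^5] = 1·46 + 3·42 + 3·31 + 1·20 = 285.

285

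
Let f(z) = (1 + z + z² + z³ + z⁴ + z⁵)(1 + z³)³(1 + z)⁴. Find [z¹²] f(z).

(1 + z + z² + z³ + z⁴ + z⁵) has coefficients 1,1,1,1,1,1 for degrees 0…5.
(1 + z³)³ has coefficients 1,0,0,3,0,0,3,0,0,1,0,0,0 for degrees 0…12.
Finally multiplying by (1 + z)⁴, the product of all factors after the first has coefficients 1,4,6,7,13,18,15,15,18,13,7,6,4 for degrees 0…12.
[z¹²] = 1·4 + 1·6 + 1·7 + 1·13 + 1·18 + 1·15 = 63.

63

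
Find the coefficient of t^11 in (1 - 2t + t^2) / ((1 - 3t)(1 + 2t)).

45396

The denominator gives the recurrence a_n = a_(n−1) + 6a_(n−2) for n ≥ 3; the numerator fixes a_0 = 1, a_1 = -1, a_2 = 6.
Iterating: 1, -1, 6, 0, 36, 36, 252, 468, 1980, 4788, 16668, 45396, so a_11 = 45396.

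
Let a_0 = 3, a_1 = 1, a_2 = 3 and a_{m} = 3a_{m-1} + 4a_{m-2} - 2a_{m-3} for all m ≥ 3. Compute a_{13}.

The ordinary generating function has denominator 1 - 3q - 4q^2 + 2q^3.
Iterating the recurrence: a_0,…,a_{13} = 3, 1, 3, 7, 31, 115, 455, 1763, 6879, 26779, 104327, 406339, 1582767, 6165003.

6165003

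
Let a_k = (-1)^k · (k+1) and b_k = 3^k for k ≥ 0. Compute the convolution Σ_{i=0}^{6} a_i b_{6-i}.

412

Write out a_i and b_{6-i} for i = 0,…,6 and sum the products.
Σ = 1·729 − 2·243 + 3·81 − 4·27 + 5·9 − 6·3 + 7·1 = 412.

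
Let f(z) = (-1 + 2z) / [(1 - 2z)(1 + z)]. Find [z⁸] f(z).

-1

Partial fractions give a closed form: a_n = (-1)·(-1)^n.
At n = 8: a_8 = -1.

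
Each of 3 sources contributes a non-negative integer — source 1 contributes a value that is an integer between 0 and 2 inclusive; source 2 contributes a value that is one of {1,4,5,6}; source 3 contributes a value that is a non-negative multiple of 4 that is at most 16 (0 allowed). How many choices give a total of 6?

4

The generating function for the choices is (1 + q + q^2)·(q + q^4 + q^5 + q^6)·(1 + q^4 + q^8 + q^12 + q^16); the count is [q^6].
(1 + q + q^2) has coefficients 1,1,1 for degrees 0…2.
(q + q^4 + q^5 + q^6) has coefficients 0,1,0,0,1,1,1 for degrees 0…6.
Finally multiplying by (1 + q^4 + q^8 + q^12 + q^16), the product of all factors after the first has coefficients 0,1,0,0,1,2,1 for degrees 0…6.
[q^6] = 1·1 + 1·2 + 1·1 = 4.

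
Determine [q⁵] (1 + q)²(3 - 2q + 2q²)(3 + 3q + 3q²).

(1 + q)² has coefficients 1,2,1 for degrees 0…2.
(3 - 2q + 2q²) has coefficients 3,-2,2,0,0,0 for degrees 0…5.
Finally multiplying by (3 + 3q + 3q²), the product of all factors after the first has coefficients 9,3,9,0,6,0 for degrees 0…5.
[q⁵] = 1·0 + 2·6 + 1·0 = 12.

12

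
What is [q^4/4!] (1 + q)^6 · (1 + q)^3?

3024

The EGF product rule gives c_4 = Σ_{k_1+k_2=4} C(4; k_1,k_2) · ∏ g_i(k_i), where (1+q)^6 gives the falling factorial (6)_k; (1+q)^3 gives the falling factorial (3)_k.
g_1(k) for k = 0…4: 1, 6, 30, 120, 360.
g_2(k) for k = 0…4: 1, 3, 6, 6, 0.
c_4 = Σ_k C(4,k)·g_1(k)·g_2(4−k) = 4·6·6 + 6·30·6 + 4·120·3 + 1·360·1 = 144 + 1080 + 1440 + 360 = 3024.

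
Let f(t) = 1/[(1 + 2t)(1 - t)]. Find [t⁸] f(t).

Partial fractions give a closed form: a_n = (2/3)·(-2)^n + (1/3)·1^n.
At n = 8: a_8 = 171.

171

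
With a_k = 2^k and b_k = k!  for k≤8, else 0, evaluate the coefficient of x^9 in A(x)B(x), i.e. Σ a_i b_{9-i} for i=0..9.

Write out a_i and b_{9-i} for i = 0,…,9 and sum the products.
Σ = 1·0 + 2·40320 + 4·5040 + 8·720 + 16·120 + 32·24 + 64·6 + 128·2 + 256·1 + 512·1 = 110656.

110656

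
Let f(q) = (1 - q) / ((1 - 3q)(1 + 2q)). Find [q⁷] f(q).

Partial fractions give a closed form: a_n = (2/5)·3^n + (3/5)·(-2)^n.
At n = 7: a_7 = 798.

798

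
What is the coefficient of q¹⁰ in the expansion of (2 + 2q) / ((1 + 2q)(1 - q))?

684

Partial fractions give a closed form: a_n = (2/3)·(-2)^n + (4/3)·1^n.
At n = 10: a_10 = 684.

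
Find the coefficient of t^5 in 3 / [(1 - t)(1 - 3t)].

Partial fractions give a closed form: a_n = (-3/2)·1^n + (9/2)·3^n.
At n = 5: a_5 = 1092.

1092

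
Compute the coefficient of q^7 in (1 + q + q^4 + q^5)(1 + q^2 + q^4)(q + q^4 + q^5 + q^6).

(1 + q + q^4 + q^5) has coefficients 1,1,0,0,1,1 for degrees 0…5.
(1 + q^2 + q^4) has coefficients 1,0,1,0,1,0,0,0 for degrees 0…7.
Finally multiplying by (q + q^4 + q^5 + q^6), the product of all factors after the first has coefficients 0,1,0,1,1,2,2,1 for degrees 0…7.
[q^7] = 1·1 + 1·2 + 1·1 + 1·0 = 4.

4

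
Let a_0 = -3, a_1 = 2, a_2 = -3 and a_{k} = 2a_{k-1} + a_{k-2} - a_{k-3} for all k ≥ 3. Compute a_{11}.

-1673

The ordinary generating function has denominator 1 - 2t - t^2 + t^3.
Iterating the recurrence: a_0,…,a_{11} = -3, 2, -3, -1, -7, -12, -30, -65, -148, -331, -745, -1673.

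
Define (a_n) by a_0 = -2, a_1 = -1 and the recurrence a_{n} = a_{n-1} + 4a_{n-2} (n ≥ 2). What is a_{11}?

-31021

The ordinary generating function has denominator 1 - y - 4y^2.
Iterating the recurrence: a_0,…,a_{11} = -2, -1, -9, -13, -49, -101, -297, -701, -1889, -4693, -12249, -31021.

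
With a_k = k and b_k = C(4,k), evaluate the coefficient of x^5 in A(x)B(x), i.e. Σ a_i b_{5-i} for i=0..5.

Write out a_i and b_{5-i} for i = 0,…,5 and sum the products.
Σ = 0·0 + 1·1 + 2·4 + 3·6 + 4·4 + 5·1 = 48.

48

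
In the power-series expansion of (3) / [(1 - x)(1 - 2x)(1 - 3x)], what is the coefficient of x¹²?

7125303

Partial fractions give a closed form: a_n = (3/2)·1^n + (-12)·2^n + (27/2)·3^n.
At n = 12: a_12 = 7125303.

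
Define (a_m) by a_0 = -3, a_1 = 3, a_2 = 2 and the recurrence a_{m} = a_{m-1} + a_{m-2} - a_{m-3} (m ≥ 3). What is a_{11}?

The ordinary generating function has denominator 1 - t - t^2 + t^3.
Iterating the recurrence: a_0,…,a_{11} = -3, 3, 2, 8, 7, 13, 12, 18, 17, 23, 22, 28.

28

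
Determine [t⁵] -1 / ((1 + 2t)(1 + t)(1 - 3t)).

The denominator gives the recurrence a_n = 7a_(n−2) + 6a_(n−3) for n ≥ 3; the numerator fixes a_0 = -1, a_1 = 0, a_2 = -7.
Iterating: -1, 0, -7, -6, -49, -84, so a_5 = -84.

-84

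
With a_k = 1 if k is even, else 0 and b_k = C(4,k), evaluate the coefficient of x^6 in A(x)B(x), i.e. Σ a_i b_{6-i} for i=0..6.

8

The convolution is the t^6 coefficient of A(t)B(t).
Σ = 1·0 + 0·0 + 1·1 + 0·4 + 1·6 + 0·4 + 1·1 = 8.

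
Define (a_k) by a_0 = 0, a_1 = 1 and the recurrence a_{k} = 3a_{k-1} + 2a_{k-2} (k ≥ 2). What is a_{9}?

The ordinary generating function has denominator 1 - 3y - 2y^2.
Iterating the recurrence: a_0,…,a_{9} = 0, 1, 3, 11, 39, 139, 495, 1763, 6279, 22363.

22363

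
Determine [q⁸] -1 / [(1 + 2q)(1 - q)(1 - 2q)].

Partial fractions give a closed form: a_n = (-1/3)·(-2)^n + (1/3)·1^n + (-1)·2^n.
At n = 8: a_8 = -341.

-341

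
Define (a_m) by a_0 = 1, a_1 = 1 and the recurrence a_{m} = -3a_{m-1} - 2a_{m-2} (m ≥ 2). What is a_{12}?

The ordinary generating function has denominator 1 + 3q + 2q^2.
Iterating the recurrence: a_0,…,a_{12} = 1, 1, -5, 13, -29, 61, -125, 253, -509, 1021, -2045, 4093, -8189.

-8189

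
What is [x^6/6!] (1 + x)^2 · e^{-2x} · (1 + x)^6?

-1472

The EGF product rule gives c_6 = Σ_{k_1+k_2+k_3=6} C(6; k_1,k_2,k_3) · ∏ g_i(k_i), where (1+x)^2 gives the falling factorial (2)_k; e^{-2x} gives (-2)^k; (1+x)^6 gives the falling factorial (6)_k.
g_1(k) for k = 0…6: 1, 2, 2, 0, 0, 0, 0.
g_2(k) for k = 0…6: 1, -2, 4, -8, 16, -32, 64.
g_3(k) for k = 0…6: 1, 6, 30, 120, 360, 720, 720.
First combine the last two factors: h(k) = Σ_j C(k,j)·g_2(j)·g_3(k−j) for k = 0…6: 1, 4, 10, 4, -56, -32, 592.
c_6 = Σ_k C(6,k)·g_1(k)·h(6−k) = 1·1·592 + 6·2·(-32) + 15·2·(-56) = 592 − 384 − 1680 = -1472.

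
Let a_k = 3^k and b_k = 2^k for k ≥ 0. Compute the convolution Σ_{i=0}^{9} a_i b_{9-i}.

This is [x^9] in the product of the two ordinary generating functions.
Σ = 1·512 + 3·256 + 9·128 + 27·64 + 81·32 + 243·16 + 729·8 + 2187·4 + 6561·2 + 19683·1 = 58025.

58025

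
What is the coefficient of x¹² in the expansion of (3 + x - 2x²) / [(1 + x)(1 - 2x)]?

The denominator gives the recurrence a_n = a_(n−1) + 2a_(n−2) for n ≥ 3; the numerator fixes a_0 = 3, a_1 = 4, a_2 = 8.
Iterating: 3, 4, 8, 16, 32, 64, 128, 256, 512, 1024, 2048, 4096, 8192, so a_12 = 8192.

8192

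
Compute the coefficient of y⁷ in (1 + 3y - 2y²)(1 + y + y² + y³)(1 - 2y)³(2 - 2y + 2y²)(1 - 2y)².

(1 + 3y - 2y²) has coefficients 1,3,-2 for degrees 0…2.
(1 + y + y² + y³) has coefficients 1,1,1,1,0,0,0,0 for degrees 0…7.
Multiplying by (1 - 2y)³ gives running coefficients 1,-5,7,-1,-2,4,-8,0 for degrees 0…7.
Multiplying by (2 - 2y + 2y²) gives running coefficients 2,-12,26,-26,12,10,-28,24 for degrees 0…7.
Finally multiplying by (1 - 2y)², the product of all factors after the first has coefficients 2,-20,82,-178,220,-142,-20,176 for degrees 0…7.
[y⁷] = 1·176 + 3·(-20) − 2·(-142) = 400.

400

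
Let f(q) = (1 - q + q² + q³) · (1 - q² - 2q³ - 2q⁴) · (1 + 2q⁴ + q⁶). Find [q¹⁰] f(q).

-9

(1 - q + q² + q³) has coefficients 1,-1,1,1 for degrees 0…3.
(1 - q² - 2q³ - 2q⁴) has coefficients 1,0,-1,-2,-2,0,0,0,0,0,0 for degrees 0…10.
Finally multiplying by (1 + 2q⁴ + q⁶), the product of all factors after the first has coefficients 1,0,-1,-2,0,0,-1,-4,-5,-2,-2 for degrees 0…10.
[q¹⁰] = 1·(-2) − 1·(-2) + 1·(-5) + 1·(-4) = -9.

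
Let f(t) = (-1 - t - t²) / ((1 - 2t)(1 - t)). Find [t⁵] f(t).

-109

The denominator gives the recurrence a_n = 3a_(n−1) − 2a_(n−2) for n ≥ 3; the numerator fixes a_0 = -1, a_1 = -4, a_2 = -11.
Iterating: -1, -4, -11, -25, -53, -109, so a_5 = -109.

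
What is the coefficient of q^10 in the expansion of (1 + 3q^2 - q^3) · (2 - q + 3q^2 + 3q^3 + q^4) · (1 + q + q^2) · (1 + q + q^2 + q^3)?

(1 + 3q^2 - q^3) has coefficients 1,0,3,-1 for degrees 0…3.
(2 - q + 3q^2 + 3q^3 + q^4) has coefficients 2,-1,3,3,1,0,0,0,0,0,0 for degrees 0…10.
Multiplying by (1 + q + q^2) gives running coefficients 2,1,4,5,7,4,1,0,0,0,0 for degrees 0…10.
Finally multiplying by (1 + q + q^2 + q^3), the product of all factors after the first has coefficients 2,3,7,12,17,20,17,12,5,1,0 for degrees 0…10.
[q^10] = 1·0 + 3·5 − 1·12 = 3.

3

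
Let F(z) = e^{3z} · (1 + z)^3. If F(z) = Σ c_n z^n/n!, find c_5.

3618

The EGF product rule gives c_5 = Σ_{k_1+k_2=5} C(5; k_1,k_2) · ∏ g_i(k_i), where e^{3z} gives (3)^k; (1+z)^3 gives the falling factorial (3)_k.
g_1(k) for k = 0…5: 1, 3, 9, 27, 81, 243.
g_2(k) for k = 0…5: 1, 3, 6, 6, 0, 0.
c_5 = Σ_k C(5,k)·g_1(k)·g_2(5−k) = 10·9·6 + 10·27·6 + 5·81·3 + 1·243·1 = 540 + 1620 + 1215 + 243 = 3618.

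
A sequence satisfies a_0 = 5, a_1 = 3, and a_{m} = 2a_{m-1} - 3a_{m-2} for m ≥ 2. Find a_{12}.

2565

The ordinary generating function has denominator 1 - 2x + 3x^2.
Iterating the recurrence: a_0,…,a_{12} = 5, 3, -9, -27, -27, 27, 135, 189, -27, -621, -1161, -459, 2565.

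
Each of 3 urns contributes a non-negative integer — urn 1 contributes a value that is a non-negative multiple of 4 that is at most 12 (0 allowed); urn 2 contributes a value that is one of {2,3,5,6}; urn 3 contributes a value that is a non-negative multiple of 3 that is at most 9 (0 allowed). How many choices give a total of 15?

4

The generating function for the choices is (1 + z⁴ + z⁸ + z¹²)·(z² + z³ + z⁵ + z⁶)·(1 + z³ + z⁶ + z⁹); the count is [z¹⁵].
(1 + z⁴ + z⁸ + z¹²) has coefficients 1,0,0,0,1,0,0,0,1,0,0,0,1 for degrees 0…12.
(z² + z³ + z⁵ + z⁶) has coefficients 0,0,1,1,0,1,1,0,0,0,0,0,0,0,0,0 for degrees 0…15.
Finally multiplying by (1 + z³ + z⁶ + z⁹), the product of all factors after the first has coefficients 0,0,1,1,0,2,2,0,2,2,0,2,2,0,1,1 for degrees 0…15.
[z¹⁵] = 1·1 + 1·2 + 1·0 + 1·1 = 4.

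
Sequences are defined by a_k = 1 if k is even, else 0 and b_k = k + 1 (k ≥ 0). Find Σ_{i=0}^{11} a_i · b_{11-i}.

This is [x^11] in the product of the two ordinary generating functions.
Σ = 1·12 + 0·11 + 1·10 + 0·9 + 1·8 + 0·7 + 1·6 + 0·5 + 1·4 + 0·3 + 1·2 + 0·1 = 42.

42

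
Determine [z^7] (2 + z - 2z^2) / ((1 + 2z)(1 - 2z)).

The denominator gives the recurrence a_n = 4a_(n−2) for n ≥ 3; the numerator fixes a_0 = 2, a_1 = 1, a_2 = 6.
Iterating: 2, 1, 6, 4, 24, 16, 96, 64, so a_7 = 64.

64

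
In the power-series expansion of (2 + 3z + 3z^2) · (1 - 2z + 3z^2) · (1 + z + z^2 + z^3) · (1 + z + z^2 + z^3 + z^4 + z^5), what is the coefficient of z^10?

(2 + 3z + 3z^2) has coefficients 2,3,3 for degrees 0…2.
(1 - 2z + 3z^2) has coefficients 1,-2,3,0,0,0,0,0,0,0,0 for degrees 0…10.
Multiplying by (1 + z + z^2 + z^3) gives running coefficients 1,-1,2,2,1,3,0,0,0,0,0 for degrees 0…10.
Finally multiplying by (1 + z + z^2 + z^3 + z^4 + z^5), the product of all factors after the first has coefficients 1,0,2,4,5,8,7,8,6,4,3 for degrees 0…10.
[z^10] = 2·3 + 3·4 + 3·6 = 36.

36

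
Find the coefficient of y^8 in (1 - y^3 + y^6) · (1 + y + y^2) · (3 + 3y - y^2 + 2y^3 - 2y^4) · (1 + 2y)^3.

(1 - y^3 + y^6) has coefficients 1,0,0,-1,0,0,1 for degrees 0…6.
(1 + y + y^2) has coefficients 1,1,1,0,0,0,0,0,0 for degrees 0…8.
Multiplying by (3 + 3y - y^2 + 2y^3 - 2y^4) gives running coefficients 3,6,5,4,-1,0,-2,0,0 for degrees 0…8.
Finally multiplying by (1 + 2y)^3, the product of all factors after the first has coefficients 3,24,77,130,131,82,18,-20,-24 for degrees 0…8.
[y^8] = 1·(-24) − 1·82 + 1·77 = -29.

-29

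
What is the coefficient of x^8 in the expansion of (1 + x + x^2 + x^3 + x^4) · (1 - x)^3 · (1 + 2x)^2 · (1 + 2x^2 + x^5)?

-4

(1 + x + x^2 + x^3 + x^4) has coefficients 1,1,1,1,1 for degrees 0…4.
(1 - x)^3 has coefficients 1,-3,3,-1,0,0,0,0,0 for degrees 0…8.
Multiplying by (1 + 2x)^2 gives running coefficients 1,1,-5,-1,8,-4,0,0,0 for degrees 0…8.
Finally multiplying by (1 + 2x^2 + x^5), the product of all factors after the first has coefficients 1,1,-3,1,-2,-5,17,-13,-1 for degrees 0…8.
[x^8] = 1·(-1) + 1·(-13) + 1·17 + 1·(-5) + 1·(-2) = -4.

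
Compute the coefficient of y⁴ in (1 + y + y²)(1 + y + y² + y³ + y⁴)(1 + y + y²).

9

(1 + y + y²) has coefficients 1,1,1 for degrees 0…2.
(1 + y + y² + y³ + y⁴) has coefficients 1,1,1,1,1 for degrees 0…4.
Finally multiplying by (1 + y + y²), the product of all factors after the first has coefficients 1,2,3,3,3 for degrees 0…4.
[y⁴] = 1·3 + 1·3 + 1·3 = 9.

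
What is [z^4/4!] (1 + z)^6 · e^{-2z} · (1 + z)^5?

The EGF product rule gives c_4 = Σ_{k_1+k_2+k_3=4} C(4; k_1,k_2,k_3) · ∏ g_i(k_i), where (1+z)^6 gives the falling factorial (6)_k; e^{-2z} gives (-2)^k; (1+z)^5 gives the falling factorial (5)_k.
g_1(k) for k = 0…4: 1, 6, 30, 120, 360.
g_2(k) for k = 0…4: 1, -2, 4, -8, 16.
g_3(k) for k = 0…4: 1, 5, 20, 60, 120.
First combine the last two factors: h(k) = Σ_j C(k,j)·g_2(j)·g_3(k−j) for k = 0…4: 1, 3, 4, -8, -24.
c_4 = Σ_k C(4,k)·g_1(k)·h(4−k) = 1·1·(-24) + 4·6·(-8) + 6·30·4 + 4·120·3 + 1·360·1 = −24 − 192 + 720 + 1440 + 360 = 2304.

2304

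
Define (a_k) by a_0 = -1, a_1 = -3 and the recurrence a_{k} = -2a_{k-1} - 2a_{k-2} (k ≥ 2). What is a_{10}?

The ordinary generating function has denominator 1 + 2x + 2x^2.
Iterating the recurrence: a_0,…,a_{10} = -1, -3, 8, -10, 4, 12, -32, 40, -16, -48, 128.

128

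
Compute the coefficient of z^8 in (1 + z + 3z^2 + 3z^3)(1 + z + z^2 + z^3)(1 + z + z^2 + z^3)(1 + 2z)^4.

1897

(1 + z + 3z^2 + 3z^3) has coefficients 1,1,3,3 for degrees 0…3.
(1 + z + z^2 + z^3) has coefficients 1,1,1,1,0,0,0,0,0 for degrees 0…8.
Multiplying by (1 + z + z^2 + z^3) gives running coefficients 1,2,3,4,3,2,1,0,0 for degrees 0…8.
Finally multiplying by (1 + 2z)^4, the product of all factors after the first has coefficients 1,10,43,108,187,250,265,216,136 for degrees 0…8.
[z^8] = 1·136 + 1·216 + 3·265 + 3·250 = 1897.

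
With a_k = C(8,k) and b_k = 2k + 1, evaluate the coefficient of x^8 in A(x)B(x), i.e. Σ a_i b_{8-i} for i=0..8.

Write out a_i and b_{8-i} for i = 0,…,8 and sum the products.
Σ = 1·17 + 8·15 + 28·13 + 56·11 + 70·9 + 56·7 + 28·5 + 8·3 + 1·1 = 2304.

2304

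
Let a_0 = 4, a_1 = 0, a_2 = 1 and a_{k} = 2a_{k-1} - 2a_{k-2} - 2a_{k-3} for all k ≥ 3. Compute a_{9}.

192

The ordinary generating function has denominator 1 - 2t + 2t^2 + 2t^3.
Iterating the recurrence: a_0,…,a_{9} = 4, 0, 1, -6, -14, -18, 4, 72, 172, 192.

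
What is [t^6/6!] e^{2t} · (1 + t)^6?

58576

The EGF product rule gives c_6 = Σ_{k_1+k_2=6} C(6; k_1,k_2) · ∏ g_i(k_i), where e^{2t} gives (2)^k; (1+t)^6 gives the falling factorial (6)_k.
g_1(k) for k = 0…6: 1, 2, 4, 8, 16, 32, 64.
g_2(k) for k = 0…6: 1, 6, 30, 120, 360, 720, 720.
c_6 = Σ_k C(6,k)·g_1(k)·g_2(6−k) = 1·1·720 + 6·2·720 + 15·4·360 + 20·8·120 + 15·16·30 + 6·32·6 + 1·64·1 = 720 + 8640 + 21600 + 19200 + 7200 + 1152 + 64 = 58576.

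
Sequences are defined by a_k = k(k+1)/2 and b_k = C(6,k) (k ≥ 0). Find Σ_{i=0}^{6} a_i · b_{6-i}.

The convolution is the x^6 coefficient of A(x)B(x).
Σ = 0·1 + 1·6 + 3·15 + 6·20 + 10·15 + 15·6 + 21·1 = 432.

432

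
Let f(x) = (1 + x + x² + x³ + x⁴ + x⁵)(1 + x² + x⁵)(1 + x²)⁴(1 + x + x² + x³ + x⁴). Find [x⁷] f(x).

95

(1 + x + x² + x³ + x⁴ + x⁵) has coefficients 1,1,1,1,1,1 for degrees 0…5.
(1 + x² + x⁵) has coefficients 1,0,1,0,0,1,0,0 for degrees 0…7.
Multiplying by (1 + x²)⁴ gives running coefficients 1,0,5,0,10,1,10,4 for degrees 0…7.
Finally multiplying by (1 + x + x² + x³ + x⁴), the product of all factors after the first has coefficients 1,1,6,6,16,16,26,25 for degrees 0…7.
[x⁷] = 1·25 + 1·26 + 1·16 + 1·16 + 1·6 + 1·6 = 95.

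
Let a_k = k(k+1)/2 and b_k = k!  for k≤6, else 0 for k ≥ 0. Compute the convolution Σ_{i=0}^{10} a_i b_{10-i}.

9844

The convolution is the t^10 coefficient of A(t)B(t).
Σ = 0·0 + 1·0 + 3·0 + 6·0 + 10·720 + 15·120 + 21·24 + 28·6 + 36·2 + 45·1 + 55·1 = 9844.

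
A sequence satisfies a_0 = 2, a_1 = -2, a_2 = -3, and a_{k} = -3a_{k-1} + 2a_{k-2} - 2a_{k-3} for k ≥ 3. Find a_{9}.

4075

The ordinary generating function has denominator 1 + 3x - 2x^2 + 2x^3.
Iterating the recurrence: a_0,…,a_{9} = 2, -2, -3, 1, -5, 23, -81, 299, -1105, 4075.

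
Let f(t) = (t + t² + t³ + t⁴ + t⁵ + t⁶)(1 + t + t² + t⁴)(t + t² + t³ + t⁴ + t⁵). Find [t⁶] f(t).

(t + t² + t³ + t⁴ + t⁵ + t⁶) has coefficients 0,1,1,1,1,1,1 for degrees 0…6.
(1 + t + t² + t⁴) has coefficients 1,1,1,0,1,0,0 for degrees 0…6.
Finally multiplying by (t + t² + t³ + t⁴ + t⁵), the product of all factors after the first has coefficients 0,1,2,3,3,4,3 for degrees 0…6.
[t⁶] = 1·4 + 1·3 + 1·3 + 1·2 + 1·1 + 1·0 = 13.

13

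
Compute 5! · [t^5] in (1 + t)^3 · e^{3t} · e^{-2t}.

The EGF product rule gives c_5 = Σ_{k_1+k_2+k_3=5} C(5; k_1,k_2,k_3) · ∏ g_i(k_i), where (1+t)^3 gives the falling factorial (3)_k; e^{3t} gives (3)^k; e^{-2t} gives (-2)^k.
g_1(k) for k = 0…5: 1, 3, 6, 6, 0, 0.
g_2(k) for k = 0…5: 1, 3, 9, 27, 81, 243.
g_3(k) for k = 0…5: 1, -2, 4, -8, 16, -32.
First combine the last two factors: h(k) = Σ_j C(k,j)·g_2(j)·g_3(k−j) for k = 0…5: 1, 1, 1, 1, 1, 1.
c_5 = Σ_k C(5,k)·g_1(k)·h(5−k) = 1·1·1 + 5·3·1 + 10·6·1 + 10·6·1 = 1 + 15 + 60 + 60 = 136.

136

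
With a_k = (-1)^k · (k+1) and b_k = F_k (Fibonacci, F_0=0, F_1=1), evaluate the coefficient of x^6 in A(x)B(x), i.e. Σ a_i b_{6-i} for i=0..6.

The convolution is the t^6 coefficient of A(t)B(t).
Σ = 1·8 − 2·5 + 3·3 − 4·2 + 5·1 − 6·1 + 7·0 = -2.

-2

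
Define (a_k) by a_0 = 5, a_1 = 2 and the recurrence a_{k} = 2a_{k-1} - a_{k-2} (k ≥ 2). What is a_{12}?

The ordinary generating function has denominator 1 - 2x + x^2.
Iterating the recurrence: a_0,…,a_{12} = 5, 2, -1, -4, -7, -10, -13, -16, -19, -22, -25, -28, -31.

-31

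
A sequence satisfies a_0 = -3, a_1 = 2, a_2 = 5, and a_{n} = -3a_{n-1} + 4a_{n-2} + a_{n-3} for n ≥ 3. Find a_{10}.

186546

The ordinary generating function has denominator 1 + 3z - 4z^2 - z^3.
Iterating the recurrence: a_0,…,a_{10} = -3, 2, 5, -10, 52, -191, 771, -3025, 11968, -47233, 186546.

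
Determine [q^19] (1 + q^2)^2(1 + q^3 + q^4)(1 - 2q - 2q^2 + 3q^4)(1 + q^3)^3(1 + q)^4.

(1 + q^2)^2 has coefficients 1,0,2,0,1 for degrees 0…4.
(1 + q^3 + q^4) has coefficients 1,0,0,1,1,0,0,0,0,0,0,0,0,0,0,0,0,0,0,0 for degrees 0…19.
Multiplying by (1 - 2q - 2q^2 + 3q^4) gives running coefficients 1,-2,-2,1,2,-4,-2,3,3,0,0,0,0,0,0,0,0,0,0,0 for degrees 0…19.
Multiplying by (1 + q^3)^3 gives running coefficients 1,-2,-2,4,-4,-10,4,3,-15,-2,13,-5,-5,11,5,-2,3,3,0,0 for degrees 0…19.
Finally multiplying by (1 + q)^4, the product of all factors after the first has coefficients 1,2,-4,-12,-7,-12,-46,-53,-23,-38,-69,-22,30,11,12,59,64,34,27,28 for degrees 0…19.
[q^19] = 1·28 + 2·34 + 1·59 = 155.

155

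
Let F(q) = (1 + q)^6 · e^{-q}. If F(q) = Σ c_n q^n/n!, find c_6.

-185

The EGF product rule gives c_6 = Σ_{k_1+k_2=6} C(6; k_1,k_2) · ∏ g_i(k_i), where (1+q)^6 gives the falling factorial (6)_k; e^{-q} gives (-1)^k.
g_1(k) for k = 0…6: 1, 6, 30, 120, 360, 720, 720.
g_2(k) for k = 0…6: 1, -1, 1, -1, 1, -1, 1.
c_6 = Σ_k C(6,k)·g_1(k)·g_2(6−k) = 1·1·1 + 6·6·(-1) + 15·30·1 + 20·120·(-1) + 15·360·1 + 6·720·(-1) + 1·720·1 = 1 − 36 + 450 − 2400 + 5400 − 4320 + 720 = -185.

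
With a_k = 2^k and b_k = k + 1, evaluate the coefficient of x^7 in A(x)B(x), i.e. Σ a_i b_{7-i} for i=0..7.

502

This is [x^7] in the product of the two ordinary generating functions.
Σ = 1·8 + 2·7 + 4·6 + 8·5 + 16·4 + 32·3 + 64·2 + 128·1 = 502.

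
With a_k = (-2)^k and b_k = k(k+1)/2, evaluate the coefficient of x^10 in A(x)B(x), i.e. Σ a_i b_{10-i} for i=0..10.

This is [x^10] in the product of the two ordinary generating functions.
Σ = 1·55 − 2·45 + 4·36 − 8·28 + 16·21 − 32·15 + 64·10 − 128·6 + 256·3 − 512·1 + 1024·0 = -131.

-131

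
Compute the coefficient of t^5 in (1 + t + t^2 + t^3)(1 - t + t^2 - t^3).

0

(1 + t + t^2 + t^3) has coefficients 1,1,1,1 for degrees 0…3.
(1 - t + t^2 - t^3) has coefficients 1,-1,1,-1,0,0 for degrees 0…5.
[t^5] = 1·0 + 1·0 + 1·(-1) + 1·1 = 0.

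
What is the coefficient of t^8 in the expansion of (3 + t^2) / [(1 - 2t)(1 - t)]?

1660

The denominator gives the recurrence a_n = 3a_(n−1) − 2a_(n−2) for n ≥ 3; the numerator fixes a_0 = 3, a_1 = 9, a_2 = 22.
Iterating: 3, 9, 22, 48, 100, 204, 412, 828, 1660, so a_8 = 1660.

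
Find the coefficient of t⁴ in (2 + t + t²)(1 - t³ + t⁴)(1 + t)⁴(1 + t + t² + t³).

(2 + t + t²) has coefficients 2,1,1 for degrees 0…2.
(1 - t³ + t⁴) has coefficients 1,0,0,-1,1 for degrees 0…4.
Multiplying by (1 + t)⁴ gives running coefficients 1,4,6,3,-2 for degrees 0…4.
Finally multiplying by (1 + t + t² + t³), the product of all factors after the first has coefficients 1,5,11,14,11 for degrees 0…4.
[t⁴] = 2·11 + 1·14 + 1·11 = 47.

47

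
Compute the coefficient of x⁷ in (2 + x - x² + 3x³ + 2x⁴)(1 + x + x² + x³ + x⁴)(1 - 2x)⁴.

-51

(2 + x - x² + 3x³ + 2x⁴) has coefficients 2,1,-1,3,2 for degrees 0…4.
(1 + x + x² + x³ + x⁴) has coefficients 1,1,1,1,1,0,0,0 for degrees 0…7.
Finally multiplying by (1 - 2x)⁴, the product of all factors after the first has coefficients 1,-7,17,-15,1,0,8,-16 for degrees 0…7.
[x⁷] = 2·(-16) + 1·8 − 1·0 + 3·1 + 2·(-15) = -51.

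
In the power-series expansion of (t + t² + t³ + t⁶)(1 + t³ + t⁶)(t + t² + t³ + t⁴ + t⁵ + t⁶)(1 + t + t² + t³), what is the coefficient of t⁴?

(t + t² + t³ + t⁶) has coefficients 0,1,1,1,0 for degrees 0…4.
(1 + t³ + t⁶) has coefficients 1,0,0,1,0 for degrees 0…4.
Multiplying by (t + t² + t³ + t⁴ + t⁵ + t⁶) gives running coefficients 0,1,1,1,2 for degrees 0…4.
Finally multiplying by (1 + t + t² + t³), the product of all factors after the first has coefficients 0,1,2,3,5 for degrees 0…4.
[t⁴] = 1·3 + 1·2 + 1·1 = 6.

6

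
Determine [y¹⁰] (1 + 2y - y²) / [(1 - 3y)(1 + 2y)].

55010

The denominator gives the recurrence a_n = a_(n−1) + 6a_(n−2) for n ≥ 3; the numerator fixes a_0 = 1, a_1 = 3, a_2 = 8.
Iterating: 1, 3, 8, 26, 74, 230, 674, 2054, 6098, 18422, 55010, so a_10 = 55010.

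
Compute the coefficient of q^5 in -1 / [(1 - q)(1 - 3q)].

-364

Partial fractions give a closed form: a_n = (1/2)·1^n + (-3/2)·3^n.
At n = 5: a_5 = -364.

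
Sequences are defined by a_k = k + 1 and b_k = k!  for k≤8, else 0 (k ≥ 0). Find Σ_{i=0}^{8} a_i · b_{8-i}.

Write out a_i and b_{8-i} for i = 0,…,8 and sum the products.
Σ = 1·40320 + 2·5040 + 3·720 + 4·120 + 5·24 + 6·6 + 7·2 + 8·1 + 9·1 = 53227.

53227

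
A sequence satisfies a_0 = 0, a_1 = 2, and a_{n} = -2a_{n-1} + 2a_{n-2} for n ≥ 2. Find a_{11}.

The ordinary generating function has denominator 1 + 2y - 2y^2.
Iterating the recurrence: a_0,…,a_{11} = 0, 2, -4, 12, -32, 88, -240, 656, -1792, 4896, -13376, 36544.

36544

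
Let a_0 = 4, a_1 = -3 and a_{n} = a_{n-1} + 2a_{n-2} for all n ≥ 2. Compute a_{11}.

679

The ordinary generating function has denominator 1 - q - 2q^2.
Iterating the recurrence: a_0,…,a_{11} = 4, -3, 5, -1, 9, 7, 25, 39, 89, 167, 345, 679.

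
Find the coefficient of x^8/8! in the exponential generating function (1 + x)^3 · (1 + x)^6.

The EGF product rule gives c_8 = Σ_{k_1+k_2=8} C(8; k_1,k_2) · ∏ g_i(k_i), where (1+x)^3 gives the falling factorial (3)_k; (1+x)^6 gives the falling factorial (6)_k.
g_1(k) for k = 0…8: 1, 3, 6, 6, 0, 0, 0, 0, 0.
g_2(k) for k = 0…8: 1, 6, 30, 120, 360, 720, 720, 0, 0.
c_8 = Σ_k C(8,k)·g_1(k)·g_2(8−k) = 28·6·720 + 56·6·720 = 120960 + 241920 = 362880.

362880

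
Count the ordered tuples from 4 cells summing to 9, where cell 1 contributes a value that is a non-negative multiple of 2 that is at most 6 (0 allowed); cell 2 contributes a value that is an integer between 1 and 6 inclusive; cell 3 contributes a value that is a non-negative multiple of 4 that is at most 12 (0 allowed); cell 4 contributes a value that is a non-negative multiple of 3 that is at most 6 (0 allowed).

The generating function for the choices is (1 + q² + q⁴ + q⁶)·(q + q² + q³ + q⁴ + q⁵ + q⁶)·(1 + q⁴ + q⁸ + q¹²)·(1 + q³ + q⁶); the count is [q⁹].
(1 + q² + q⁴ + q⁶) has coefficients 1,0,1,0,1,0,1 for degrees 0…6.
(q + q² + q³ + q⁴ + q⁵ + q⁶) has coefficients 0,1,1,1,1,1,1,0,0,0 for degrees 0…9.
Multiplying by (1 + q⁴ + q⁸ + q¹²) gives running coefficients 0,1,1,1,1,2,2,1,1,2 for degrees 0…9.
Finally multiplying by (1 + q³ + q⁶), the product of all factors after the first has coefficients 0,1,1,1,2,3,3,3,4,5 for degrees 0…9.
[q⁹] = 1·5 + 1·3 + 1·3 + 1·1 = 12.

12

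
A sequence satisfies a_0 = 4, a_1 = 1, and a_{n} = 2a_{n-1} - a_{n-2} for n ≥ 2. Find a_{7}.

-17

The ordinary generating function has denominator 1 - 2x + x^2.
Iterating the recurrence: a_0,…,a_{7} = 4, 1, -2, -5, -8, -11, -14, -17.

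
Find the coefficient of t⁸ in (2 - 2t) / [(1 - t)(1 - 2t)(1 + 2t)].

Partial fractions give a closed form: a_n = (1)·2^n + (1)·(-2)^n.
At n = 8: a_8 = 512.

512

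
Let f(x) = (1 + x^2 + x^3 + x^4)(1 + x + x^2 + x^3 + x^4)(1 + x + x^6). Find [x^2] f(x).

3

(1 + x^2 + x^3 + x^4) has coefficients 1,0,1 for degrees 0…2.
(1 + x + x^2 + x^3 + x^4) has coefficients 1,1,1 for degrees 0…2.
Finally multiplying by (1 + x + x^6), the product of all factors after the first has coefficients 1,2,2 for degrees 0…2.
[x^2] = 1·2 + 1·1 = 3.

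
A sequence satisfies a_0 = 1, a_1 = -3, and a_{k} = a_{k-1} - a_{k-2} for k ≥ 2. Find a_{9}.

-1

The ordinary generating function has denominator 1 - y + y^2.
Iterating the recurrence: a_0,…,a_{9} = 1, -3, -4, -1, 3, 4, 1, -3, -4, -1.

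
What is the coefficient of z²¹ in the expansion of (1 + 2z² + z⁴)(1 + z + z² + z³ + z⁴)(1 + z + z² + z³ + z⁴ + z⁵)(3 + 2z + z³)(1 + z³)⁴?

207

(1 + 2z² + z⁴) has coefficients 1,0,2,0,1 for degrees 0…4.
(1 + z + z² + z³ + z⁴) has coefficients 1,1,1,1,1,0,0,0,0,0,0,0,0,0,0,0,0,0,0,0,0,0 for degrees 0…21.
Multiplying by (1 + z + z² + z³ + z⁴ + z⁵) gives running coefficients 1,2,3,4,5,5,4,3,2,1,0,0,0,0,0,0,0,0,0,0,0,0 for degrees 0…21.
Multiplying by (3 + 2z + z³) gives running coefficients 3,8,13,19,25,28,26,22,17,11,5,2,1,0,0,0,0,0,0,0,0,0 for degrees 0…21.
Finally multiplying by (1 + z³)⁴, the product of all factors after the first has coefficients 3,8,13,31,57,80,120,170,207,241,275,290,280,260,235,193,143,108,76,42,25,15 for degrees 0…21.
[z²¹] = 1·15 + 2·42 + 1·108 = 207.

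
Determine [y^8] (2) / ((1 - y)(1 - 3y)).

19682

The denominator gives the recurrence a_n = 4a_(n−1) − 3a_(n−2) for n ≥ 2; the numerator fixes a_0 = 2, a_1 = 8.
Iterating: 2, 8, 26, 80, 242, 728, 2186, 6560, 19682, so a_8 = 19682.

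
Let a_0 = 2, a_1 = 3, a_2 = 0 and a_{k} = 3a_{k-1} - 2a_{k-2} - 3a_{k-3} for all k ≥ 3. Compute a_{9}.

1014

The ordinary generating function has denominator 1 - 3x + 2x^2 + 3x^3.
Iterating the recurrence: a_0,…,a_{9} = 2, 3, 0, -12, -45, -111, -207, -264, -45, 1014.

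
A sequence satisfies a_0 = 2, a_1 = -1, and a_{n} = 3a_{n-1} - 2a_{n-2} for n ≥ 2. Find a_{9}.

The ordinary generating function has denominator 1 - 3x + 2x^2.
Iterating the recurrence: a_0,…,a_{9} = 2, -1, -7, -19, -43, -91, -187, -379, -763, -1531.

-1531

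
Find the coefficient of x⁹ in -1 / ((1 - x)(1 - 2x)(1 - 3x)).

-86526

The denominator gives the recurrence a_n = 6a_(n−1) − 11a_(n−2) + 6a_(n−3) for n ≥ 3; the numerator fixes a_0 = -1, a_1 = -6, a_2 = -25.
Iterating: -1, -6, -25, -90, -301, -966, -3025, -9330, -28501, -86526, so a_9 = -86526.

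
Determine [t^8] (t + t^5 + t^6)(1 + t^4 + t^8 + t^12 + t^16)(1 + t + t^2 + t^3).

3

(t + t^5 + t^6) has coefficients 0,1,0,0,0,1,1 for degrees 0…6.
(1 + t^4 + t^8 + t^12 + t^16) has coefficients 1,0,0,0,1,0,0,0,1 for degrees 0…8.
Finally multiplying by (1 + t + t^2 + t^3), the product of all factors after the first has coefficients 1,1,1,1,1,1,1,1,1 for degrees 0…8.
[t^8] = 1·1 + 1·1 + 1·1 = 3.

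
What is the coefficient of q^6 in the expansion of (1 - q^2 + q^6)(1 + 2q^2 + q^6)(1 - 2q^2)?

(1 - q^2 + q^6) has coefficients 1,0,-1,0,0,0,1 for degrees 0…6.
(1 + 2q^2 + q^6) has coefficients 1,0,2,0,0,0,1 for degrees 0…6.
Finally multiplying by (1 - 2q^2), the product of all factors after the first has coefficients 1,0,0,0,-4,0,1 for degrees 0…6.
[q^6] = 1·1 − 1·(-4) + 1·1 = 6.

6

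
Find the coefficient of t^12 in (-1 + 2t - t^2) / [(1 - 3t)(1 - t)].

The denominator gives the recurrence a_n = 4a_(n−1) − 3a_(n−2) for n ≥ 3; the numerator fixes a_0 = -1, a_1 = -2, a_2 = -6.
Iterating: -1, -2, -6, -18, -54, -162, -486, -1458, -4374, -13122, -39366, -118098, -354294, so a_12 = -354294.

-354294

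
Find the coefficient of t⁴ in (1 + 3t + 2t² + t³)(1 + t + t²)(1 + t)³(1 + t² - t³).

57

(1 + 3t + 2t² + t³) has coefficients 1,3,2,1 for degrees 0…3.
(1 + t + t²) has coefficients 1,1,1,0,0 for degrees 0…4.
Multiplying by (1 + t)³ gives running coefficients 1,4,7,7,4 for degrees 0…4.
Finally multiplying by (1 + t² - t³), the product of all factors after the first has coefficients 1,4,8,10,7 for degrees 0…4.
[t⁴] = 1·7 + 3·10 + 2·8 + 1·4 = 57.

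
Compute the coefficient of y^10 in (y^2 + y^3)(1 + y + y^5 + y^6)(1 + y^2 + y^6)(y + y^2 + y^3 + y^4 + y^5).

11

(y^2 + y^3) has coefficients 0,0,1,1 for degrees 0…3.
(1 + y + y^5 + y^6) has coefficients 1,1,0,0,0,1,1,0,0,0,0 for degrees 0…10.
Multiplying by (1 + y^2 + y^6) gives running coefficients 1,1,1,1,0,1,2,2,1,0,0 for degrees 0…10.
Finally multiplying by (y + y^2 + y^3 + y^4 + y^5), the product of all factors after the first has coefficients 0,1,2,3,4,4,4,5,6,6,6 for degrees 0…10.
[y^10] = 1·6 + 1·5 = 11.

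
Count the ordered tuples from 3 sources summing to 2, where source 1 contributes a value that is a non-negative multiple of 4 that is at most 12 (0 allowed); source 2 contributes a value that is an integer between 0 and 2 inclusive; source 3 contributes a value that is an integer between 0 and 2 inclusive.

The generating function for the choices is (1 + x^4 + x^8 + x^12)·(1 + x + x^2)·(1 + x + x^2); the count is [x^2].
(1 + x^4 + x^8 + x^12) has coefficients 1,0,0 for degrees 0…2.
(1 + x + x^2) has coefficients 1,1,1 for degrees 0…2.
Finally multiplying by (1 + x + x^2), the product of all factors after the first has coefficients 1,2,3 for degrees 0…2.
[x^2] = 1·3 = 3.

3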